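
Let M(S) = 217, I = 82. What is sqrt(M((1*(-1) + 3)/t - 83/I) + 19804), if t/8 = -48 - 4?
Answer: sqrt(20021) ≈ 141.50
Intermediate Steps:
t = -416 (t = 8*(-48 - 4) = 8*(-52) = -416)
sqrt(M((1*(-1) + 3)/t - 83/I) + 19804) = sqrt(217 + 19804) = sqrt(20021)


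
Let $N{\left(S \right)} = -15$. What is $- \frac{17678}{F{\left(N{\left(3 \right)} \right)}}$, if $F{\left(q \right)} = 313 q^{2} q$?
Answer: $\frac{17678}{1056375} \approx 0.016735$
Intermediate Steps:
$F{\left(q \right)} = 313 q^{3}$
$- \frac{17678}{F{\left(N{\left(3 \right)} \right)}} = - \frac{17678}{313 \left(-15\right)^{3}} = - \frac{17678}{313 \left(-3375\right)} = - \frac{17678}{-1056375} = \left(-17678\right) \left(- \frac{1}{1056375}\right) = \frac{17678}{1056375}$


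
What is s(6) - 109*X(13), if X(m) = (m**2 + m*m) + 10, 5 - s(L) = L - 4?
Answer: -37929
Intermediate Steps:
s(L) = 9 - L (s(L) = 5 - (L - 4) = 5 - (-4 + L) = 5 + (4 - L) = 9 - L)
X(m) = 10 + 2*m**2 (X(m) = (m**2 + m**2) + 10 = 2*m**2 + 10 = 10 + 2*m**2)
s(6) - 109*X(13) = (9 - 1*6) - 109*(10 + 2*13**2) = (9 - 6) - 109*(10 + 2*169) = 3 - 109*(10 + 338) = 3 - 109*348 = 3 - 37932 = -37929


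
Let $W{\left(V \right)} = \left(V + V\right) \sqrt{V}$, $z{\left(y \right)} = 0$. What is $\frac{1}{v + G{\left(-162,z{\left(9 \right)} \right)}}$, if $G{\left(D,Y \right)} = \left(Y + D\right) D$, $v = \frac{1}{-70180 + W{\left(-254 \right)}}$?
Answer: $\frac{4 \left(- 17545 i + 127 \sqrt{254}\right)}{- 1841803919 i + 13331952 \sqrt{254}} \approx 3.8104 \cdot 10^{-5} - 3.5527 \cdot 10^{-15} i$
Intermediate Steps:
$W{\left(V \right)} = 2 V^{\frac{3}{2}}$ ($W{\left(V \right)} = 2 V \sqrt{V} = 2 V^{\frac{3}{2}}$)
$v = \frac{1}{-70180 - 508 i \sqrt{254}}$ ($v = \frac{1}{-70180 + 2 \left(-254\right)^{\frac{3}{2}}} = \frac{1}{-70180 + 2 \left(- 254 i \sqrt{254}\right)} = \frac{1}{-70180 - 508 i \sqrt{254}} \approx -1.4062 \cdot 10^{-5} + 1.6222 \cdot 10^{-6} i$)
$G{\left(D,Y \right)} = D \left(D + Y\right)$ ($G{\left(D,Y \right)} = \left(D + Y\right) D = D \left(D + Y\right)$)
$\frac{1}{v + G{\left(-162,z{\left(9 \right)} \right)}} = \frac{1}{\frac{i}{4 \left(- 17545 i + 127 \sqrt{254}\right)} - 162 \left(-162 + 0\right)} = \frac{1}{\frac{i}{4 \left(- 17545 i + 127 \sqrt{254}\right)} - -26244} = \frac{1}{\frac{i}{4 \left(- 17545 i + 127 \sqrt{254}\right)} + 26244} = \frac{1}{26244 + \frac{i}{4 \left(- 17545 i + 127 \sqrt{254}\right)}}$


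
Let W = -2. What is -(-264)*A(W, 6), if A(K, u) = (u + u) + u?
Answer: 4752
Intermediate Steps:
A(K, u) = 3*u (A(K, u) = 2*u + u = 3*u)
-(-264)*A(W, 6) = -(-264)*3*6 = -(-264)*18 = -88*(-54) = 4752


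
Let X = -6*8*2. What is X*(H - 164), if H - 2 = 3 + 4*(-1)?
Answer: 15648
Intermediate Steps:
X = -96 (X = -48*2 = -96)
H = 1 (H = 2 + (3 + 4*(-1)) = 2 + (3 - 4) = 2 - 1 = 1)
X*(H - 164) = -96*(1 - 164) = -96*(-163) = 15648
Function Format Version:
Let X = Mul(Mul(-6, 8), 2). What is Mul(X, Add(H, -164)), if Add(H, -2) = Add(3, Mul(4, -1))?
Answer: 15648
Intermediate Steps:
X = -96 (X = Mul(-48, 2) = -96)
H = 1 (H = Add(2, Add(3, Mul(4, -1))) = Add(2, Add(3, -4)) = Add(2, -1) = 1)
Mul(X, Add(H, -164)) = Mul(-96, Add(1, -164)) = Mul(-96, -163) = 15648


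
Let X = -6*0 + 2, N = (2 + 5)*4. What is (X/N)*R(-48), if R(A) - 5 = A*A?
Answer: 2309/14 ≈ 164.93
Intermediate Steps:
R(A) = 5 + A**2 (R(A) = 5 + A*A = 5 + A**2)
N = 28 (N = 7*4 = 28)
X = 2 (X = 0 + 2 = 2)
(X/N)*R(-48) = (2/28)*(5 + (-48)**2) = (2*(1/28))*(5 + 2304) = (1/14)*2309 = 2309/14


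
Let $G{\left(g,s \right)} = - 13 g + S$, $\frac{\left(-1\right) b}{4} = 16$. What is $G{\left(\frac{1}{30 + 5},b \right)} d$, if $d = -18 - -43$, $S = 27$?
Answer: $\frac{4660}{7} \approx 665.71$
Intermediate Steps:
$b = -64$ ($b = \left(-4\right) 16 = -64$)
$d = 25$ ($d = -18 + 43 = 25$)
$G{\left(g,s \right)} = 27 - 13 g$ ($G{\left(g,s \right)} = - 13 g + 27 = 27 - 13 g$)
$G{\left(\frac{1}{30 + 5},b \right)} d = \left(27 - \frac{13}{30 + 5}\right) 25 = \left(27 - \frac{13}{35}\right) 25 = \frac{932}{35} \cdot 25 = \frac{4660}{7}$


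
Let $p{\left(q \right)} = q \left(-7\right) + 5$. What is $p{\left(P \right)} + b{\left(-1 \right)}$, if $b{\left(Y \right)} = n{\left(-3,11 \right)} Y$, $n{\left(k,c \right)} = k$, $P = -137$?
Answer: $967$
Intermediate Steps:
$b{\left(Y \right)} = - 3 Y$
$p{\left(q \right)} = 5 - 7 q$ ($p{\left(q \right)} = - 7 q + 5 = 5 - 7 q$)
$p{\left(P \right)} + b{\left(-1 \right)} = \left(5 - -959\right) - -3 = \left(5 + 959\right) + 3 = 964 + 3 = 967$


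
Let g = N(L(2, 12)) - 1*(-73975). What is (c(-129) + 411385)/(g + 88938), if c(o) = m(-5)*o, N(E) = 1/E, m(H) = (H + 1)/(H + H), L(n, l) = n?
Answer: 4113334/1629135 ≈ 2.5249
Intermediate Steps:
m(H) = (1 + H)/(2*H) (m(H) = (1 + H)/((2*H)) = (1 + H)*(1/(2*H)) = (1 + H)/(2*H))
g = 147951/2 (g = 1/2 - 1*(-73975) = ½ + 73975 = 147951/2 ≈ 73976.)
c(o) = 2*o/5 (c(o) = ((½)*(1 - 5)/(-5))*o = ((½)*(-⅕)*(-4))*o = 2*o/5)
(c(-129) + 411385)/(g + 88938) = ((⅖)*(-129) + 411385)/(147951/2 + 88938) = (-258/5 + 411385)/(325827/2) = (2056667/5)*(2/325827) = 4113334/1629135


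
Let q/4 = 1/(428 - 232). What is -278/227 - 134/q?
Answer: -1490760/227 ≈ -6567.2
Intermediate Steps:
q = 1/49 (q = 4/(428 - 232) = 4/196 = 4*(1/196) = 1/49 ≈ 0.020408)
-278/227 - 134/q = -278/227 - 134/1/49 = -278*1/227 - 134*49 = -278/227 - 6566 = -1490760/227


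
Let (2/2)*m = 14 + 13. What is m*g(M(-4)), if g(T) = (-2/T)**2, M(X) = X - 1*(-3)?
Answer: 108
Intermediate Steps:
M(X) = 3 + X (M(X) = X + 3 = 3 + X)
g(T) = 4/T**2
m = 27 (m = 14 + 13 = 27)
m*g(M(-4)) = 27*(4/(3 - 4)**2) = 27*(4/(-1)**2) = 27*(4*1) = 27*4 = 108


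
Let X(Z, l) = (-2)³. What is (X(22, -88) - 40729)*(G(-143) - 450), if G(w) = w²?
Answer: -814699263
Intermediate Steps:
X(Z, l) = -8
(X(22, -88) - 40729)*(G(-143) - 450) = (-8 - 40729)*((-143)² - 450) = -40737*(20449 - 450) = -40737*19999 = -814699263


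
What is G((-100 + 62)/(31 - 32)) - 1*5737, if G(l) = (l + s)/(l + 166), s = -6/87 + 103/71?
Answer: -803221815/140012 ≈ -5736.8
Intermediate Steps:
s = 2845/2059 (s = -6*1/87 + 103*(1/71) = -2/29 + 103/71 = 2845/2059 ≈ 1.3817)
G(l) = (2845/2059 + l)/(166 + l) (G(l) = (l + 2845/2059)/(l + 166) = (2845/2059 + l)/(166 + l))
G((-100 + 62)/(31 - 32)) - 1*5737 = (2845/2059 + (-100 + 62)/(31 - 32))/(166 + (-100 + 62)/(31 - 32)) - 1*5737 = (2845/2059 - 38/(-1))/(166 - 38/(-1)) - 5737 = (2845/2059 - 38*(-1))/(166 - 38*(-1)) - 5737 = (2845/2059 + 38)/(166 + 38) - 5737 = (81087/2059)/204 - 5737 = (1/204)*(81087/2059) - 5737 = 27029/140012 - 5737 = -803221815/140012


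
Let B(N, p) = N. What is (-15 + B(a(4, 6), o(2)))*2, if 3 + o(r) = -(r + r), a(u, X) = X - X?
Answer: -30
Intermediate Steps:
a(u, X) = 0
o(r) = -3 - 2*r (o(r) = -3 - (r + r) = -3 - 2*r)
(-15 + B(a(4, 6), o(2)))*2 = (-15 + 0)*2 = -15*2 = -30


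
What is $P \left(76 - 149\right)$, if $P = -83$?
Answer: $6059$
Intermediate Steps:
$P \left(76 - 149\right) = - 83 \left(76 - 149\right) = \left(-83\right) \left(-73\right) = 6059$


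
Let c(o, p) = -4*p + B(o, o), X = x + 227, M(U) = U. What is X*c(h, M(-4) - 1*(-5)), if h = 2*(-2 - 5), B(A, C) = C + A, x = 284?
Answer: -16352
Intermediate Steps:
B(A, C) = A + C
h = -14 (h = 2*(-7) = -14)
X = 511 (X = 284 + 227 = 511)
c(o, p) = -4*p + 2*o (c(o, p) = -4*p + (o + o) = -4*p + 2*o)
X*c(h, M(-4) - 1*(-5)) = 511*(-4*(-4 - 1*(-5)) + 2*(-14)) = 511*(-4*(-4 + 5) - 28) = 511*(-4*1 - 28) = 511*(-4 - 28) = 511*(-32) = -16352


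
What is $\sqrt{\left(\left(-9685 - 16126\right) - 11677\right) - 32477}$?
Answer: $i \sqrt{69965} \approx 264.51 i$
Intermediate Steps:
$\sqrt{\left(\left(-9685 - 16126\right) - 11677\right) - 32477} = \sqrt{\left(-25811 - 11677\right) - 32477} = \sqrt{-37488 - 32477} = \sqrt{-69965} = i \sqrt{69965}$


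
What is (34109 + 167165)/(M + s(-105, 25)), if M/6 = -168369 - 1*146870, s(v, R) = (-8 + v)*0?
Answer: -100637/945717 ≈ -0.10641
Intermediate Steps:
s(v, R) = 0
M = -1891434 (M = 6*(-168369 - 1*146870) = 6*(-168369 - 146870) = 6*(-315239) = -1891434)
(34109 + 167165)/(M + s(-105, 25)) = (34109 + 167165)/(-1891434 + 0) = 201274/(-1891434) = 201274*(-1/1891434) = -100637/945717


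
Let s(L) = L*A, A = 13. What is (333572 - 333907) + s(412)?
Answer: 5021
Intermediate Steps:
s(L) = 13*L (s(L) = L*13 = 13*L)
(333572 - 333907) + s(412) = (333572 - 333907) + 13*412 = -335 + 5356 = 5021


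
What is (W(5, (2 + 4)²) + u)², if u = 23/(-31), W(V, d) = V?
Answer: 17424/961 ≈ 18.131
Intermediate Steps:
u = -23/31 (u = 23*(-1/31) = -23/31 ≈ -0.74194)
(W(5, (2 + 4)²) + u)² = (5 - 23/31)² = (132/31)² = 17424/961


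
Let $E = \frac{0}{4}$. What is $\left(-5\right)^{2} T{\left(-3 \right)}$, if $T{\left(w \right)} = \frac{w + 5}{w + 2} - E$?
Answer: $-50$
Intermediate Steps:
$E = 0$ ($E = 0 \cdot \frac{1}{4} = 0$)
$T{\left(w \right)} = \frac{5 + w}{2 + w}$ ($T{\left(w \right)} = \frac{w + 5}{w + 2} - 0 = \frac{5 + w}{2 + w} + 0 = \frac{5 + w}{2 + w}$)
$\left(-5\right)^{2} T{\left(-3 \right)} = \left(-5\right)^{2} \frac{5 - 3}{2 - 3} = 25 \frac{1}{-1} \cdot 2 = 25 \left(\left(-1\right) 2\right) = 25 \left(-2\right) = -50$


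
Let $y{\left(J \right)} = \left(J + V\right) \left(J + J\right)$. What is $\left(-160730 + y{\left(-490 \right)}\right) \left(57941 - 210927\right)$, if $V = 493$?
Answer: $25039218620$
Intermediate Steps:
$y{\left(J \right)} = 2 J \left(493 + J\right)$ ($y{\left(J \right)} = \left(J + 493\right) \left(J + J\right) = \left(493 + J\right) 2 J = 2 J \left(493 + J\right)$)
$\left(-160730 + y{\left(-490 \right)}\right) \left(57941 - 210927\right) = \left(-160730 + 2 \left(-490\right) \left(493 - 490\right)\right) \left(57941 - 210927\right) = \left(-160730 + 2 \left(-490\right) 3\right) \left(-152986\right) = \left(-160730 - 2940\right) \left(-152986\right) = \left(-163670\right) \left(-152986\right) = 25039218620$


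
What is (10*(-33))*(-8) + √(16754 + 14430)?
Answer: 2640 + 4*√1949 ≈ 2816.6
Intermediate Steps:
(10*(-33))*(-8) + √(16754 + 14430) = -330*(-8) + √31184 = 2640 + 4*√1949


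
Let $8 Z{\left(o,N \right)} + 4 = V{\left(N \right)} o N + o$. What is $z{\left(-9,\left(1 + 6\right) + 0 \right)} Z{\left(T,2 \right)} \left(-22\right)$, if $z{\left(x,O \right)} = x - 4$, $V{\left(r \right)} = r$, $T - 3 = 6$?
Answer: $\frac{5863}{4} \approx 1465.8$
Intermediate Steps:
$T = 9$ ($T = 3 + 6 = 9$)
$Z{\left(o,N \right)} = - \frac{1}{2} + \frac{o}{8} + \frac{o N^{2}}{8}$ ($Z{\left(o,N \right)} = - \frac{1}{2} + \frac{N o N + o}{8} = - \frac{1}{2} + \frac{o N^{2} + o}{8} = - \frac{1}{2} + \frac{o + o N^{2}}{8} = - \frac{1}{2} + \left(\frac{o}{8} + \frac{o N^{2}}{8}\right) = - \frac{1}{2} + \frac{o}{8} + \frac{o N^{2}}{8}$)
$z{\left(x,O \right)} = -4 + x$
$z{\left(-9,\left(1 + 6\right) + 0 \right)} Z{\left(T,2 \right)} \left(-22\right) = \left(-4 - 9\right) \left(- \frac{1}{2} + \frac{1}{8} \cdot 9 + \frac{1}{8} \cdot 9 \cdot 2^{2}\right) \left(-22\right) = - 13 \left(- \frac{1}{2} + \frac{9}{8} + \frac{1}{8} \cdot 9 \cdot 4\right) \left(-22\right) = - 13 \left(- \frac{1}{2} + \frac{9}{8} + \frac{9}{2}\right) \left(-22\right) = \left(-13\right) \frac{41}{8} \left(-22\right) = \left(- \frac{533}{8}\right) \left(-22\right) = \frac{5863}{4}$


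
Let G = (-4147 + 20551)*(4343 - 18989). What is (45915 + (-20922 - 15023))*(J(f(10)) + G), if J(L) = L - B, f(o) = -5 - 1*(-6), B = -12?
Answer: -2395322120870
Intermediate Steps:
f(o) = 1 (f(o) = -5 + 6 = 1)
G = -240252984 (G = 16404*(-14646) = -240252984)
J(L) = 12 + L (J(L) = L - 1*(-12) = L + 12 = 12 + L)
(45915 + (-20922 - 15023))*(J(f(10)) + G) = (45915 + (-20922 - 15023))*((12 + 1) - 240252984) = (45915 - 35945)*(13 - 240252984) = 9970*(-240252971) = -2395322120870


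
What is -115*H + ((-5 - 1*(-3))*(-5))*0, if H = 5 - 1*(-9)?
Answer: -1610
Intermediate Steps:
H = 14 (H = 5 + 9 = 14)
-115*H + ((-5 - 1*(-3))*(-5))*0 = -115*14 + ((-5 - 1*(-3))*(-5))*0 = -1610 + ((-5 + 3)*(-5))*0 = -1610 - 2*(-5)*0 = -1610 + 10*0 = -1610 + 0 = -1610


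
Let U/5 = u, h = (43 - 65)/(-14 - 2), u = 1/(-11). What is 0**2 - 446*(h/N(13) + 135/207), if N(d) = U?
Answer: 486809/460 ≈ 1058.3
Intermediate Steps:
u = -1/11 ≈ -0.090909
h = 11/8 (h = -22/(-16) = -22*(-1/16) = 11/8 ≈ 1.3750)
U = -5/11 (U = 5*(-1/11) = -5/11 ≈ -0.45455)
N(d) = -5/11
0**2 - 446*(h/N(13) + 135/207) = 0**2 - 446*(11/(8*(-5/11)) + 135/207) = 0 - 446*((11/8)*(-11/5) + 135*(1/207)) = 0 - 446*(-121/40 + 15/23) = 0 - 446*(-2183/920) = 0 + 486809/460 = 486809/460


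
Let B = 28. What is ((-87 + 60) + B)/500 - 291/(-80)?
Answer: 7279/2000 ≈ 3.6395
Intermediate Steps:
((-87 + 60) + B)/500 - 291/(-80) = ((-87 + 60) + 28)/500 - 291/(-80) = (-27 + 28)*(1/500) - 291*(-1/80) = 1*(1/500) + 291/80 = 1/500 + 291/80 = 7279/2000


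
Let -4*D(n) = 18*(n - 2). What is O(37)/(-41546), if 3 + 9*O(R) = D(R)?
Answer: 107/249276 ≈ 0.00042924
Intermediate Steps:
D(n) = 9 - 9*n/2 (D(n) = -9*(n - 2)/2 = -9*(-2 + n)/2 = -(-36 + 18*n)/4 = 9 - 9*n/2)
O(R) = 2/3 - R/2 (O(R) = -1/3 + (9 - 9*R/2)/9 = -1/3 + (1 - R/2) = 2/3 - R/2)
O(37)/(-41546) = (2/3 - 1/2*37)/(-41546) = (2/3 - 37/2)*(-1/41546) = -107/6*(-1/41546) = 107/249276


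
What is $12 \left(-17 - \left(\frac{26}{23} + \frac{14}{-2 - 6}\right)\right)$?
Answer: $- \frac{4521}{23} \approx -196.57$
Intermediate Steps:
$12 \left(-17 - \left(\frac{26}{23} + \frac{14}{-2 - 6}\right)\right) = 12 \left(-17 - \left(\frac{26}{23} + \frac{14}{-8}\right)\right) = 12 \left(-17 - - \frac{57}{92}\right) = 12 \left(-17 + \left(- \frac{26}{23} + \frac{7}{4}\right)\right) = 12 \left(-17 + \frac{57}{92}\right) = 12 \left(- \frac{1507}{92}\right) = - \frac{4521}{23}$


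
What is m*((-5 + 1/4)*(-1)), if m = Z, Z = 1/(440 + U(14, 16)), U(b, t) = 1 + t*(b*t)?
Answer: 19/16100 ≈ 0.0011801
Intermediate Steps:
U(b, t) = 1 + b*t²
Z = 1/4025 (Z = 1/(440 + (1 + 14*16²)) = 1/(440 + (1 + 14*256)) = 1/(440 + (1 + 3584)) = 1/(440 + 3585) = 1/4025 ≈ 0.00024845)
m = 1/4025 ≈ 0.00024845
m*((-5 + 1/4)*(-1)) = ((-5 + 1/4)*(-1))/4025 = ((-5 + 1*(¼))*(-1))/4025 = ((-5 + ¼)*(-1))/4025 = (-19/4*(-1))/4025 = (1/4025)*(19/4) = 19/16100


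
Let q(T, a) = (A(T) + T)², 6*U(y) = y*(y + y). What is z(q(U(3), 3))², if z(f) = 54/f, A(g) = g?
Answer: 9/4 ≈ 2.2500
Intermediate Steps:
U(y) = y²/3 (U(y) = (y*(y + y))/6 = (y*(2*y))/6 = (2*y²)/6 = y²/3)
q(T, a) = 4*T² (q(T, a) = (T + T)² = (2*T)² = 4*T²)
z(q(U(3), 3))² = (54/((4*((⅓)*3²)²)))² = (54/((4*((⅓)*9)²)))² = (54/((4*3²)))² = (54/((4*9)))² = (54/36)² = (54*(1/36))² = (3/2)² = 9/4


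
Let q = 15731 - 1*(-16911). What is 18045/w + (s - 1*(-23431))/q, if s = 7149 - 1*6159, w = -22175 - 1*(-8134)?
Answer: -12954191/24122438 ≈ -0.53702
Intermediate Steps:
w = -14041 (w = -22175 + 8134 = -14041)
q = 32642 (q = 15731 + 16911 = 32642)
s = 990 (s = 7149 - 6159 = 990)
18045/w + (s - 1*(-23431))/q = 18045/(-14041) + (990 - 1*(-23431))/32642 = 18045*(-1/14041) + (990 + 23431)*(1/32642) = -18045/14041 + 24421*(1/32642) = -18045/14041 + 24421/32642 = -12954191/24122438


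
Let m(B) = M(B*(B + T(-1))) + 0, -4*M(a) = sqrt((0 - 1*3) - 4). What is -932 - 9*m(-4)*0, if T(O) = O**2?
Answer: -932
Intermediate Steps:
M(a) = -I*sqrt(7)/4 (M(a) = -sqrt((0 - 1*3) - 4)/4 = -sqrt((0 - 3) - 4)/4 = -sqrt(-3 - 4)/4 = -I*sqrt(7)/4)
m(B) = -I*sqrt(7)/4 (m(B) = -I*sqrt(7)/4 + 0 = -I*sqrt(7)/4)
-932 - 9*m(-4)*0 = -932 - (-9)*I*sqrt(7)/4*0 = -932 + (9*I*sqrt(7)/4)*0 = -932 + 0 = -932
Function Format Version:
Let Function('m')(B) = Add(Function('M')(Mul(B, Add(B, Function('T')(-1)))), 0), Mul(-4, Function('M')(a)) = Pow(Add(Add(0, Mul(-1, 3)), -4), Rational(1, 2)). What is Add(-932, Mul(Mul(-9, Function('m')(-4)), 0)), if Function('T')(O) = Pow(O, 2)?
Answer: -932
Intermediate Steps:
Function('M')(a) = Mul(Rational(-1, 4), I, Pow(7, Rational(1, 2))) (Function('M')(a) = Mul(Rational(-1, 4), Pow(Add(Add(0, Mul(-1, 3)), -4), Rational(1, 2))) = Mul(Rational(-1, 4), Pow(Add(Add(0, -3), -4), Rational(1, 2))) = Mul(Rational(-1, 4), Pow(Add(-3, -4), Rational(1, 2))) = Mul(Rational(-1, 4), Pow(-7, Rational(1, 2))) = Mul(Rational(-1, 4), Mul(I, Pow(7, Rational(1, 2)))) = Mul(Rational(-1, 4), I, Pow(7, Rational(1, 2))))
Function('m')(B) = Mul(Rational(-1, 4), I, Pow(7, Rational(1, 2))) (Function('m')(B) = Add(Mul(Rational(-1, 4), I, Pow(7, Rational(1, 2))), 0) = Mul(Rational(-1, 4), I, Pow(7, Rational(1, 2))))
Add(-932, Mul(Mul(-9, Function('m')(-4)), 0)) = Add(-932, Mul(Mul(-9, Mul(Rational(-1, 4), I, Pow(7, Rational(1, 2)))), 0)) = Add(-932, Mul(Mul(Rational(9, 4), I, Pow(7, Rational(1, 2))), 0)) = Add(-932, 0) = -932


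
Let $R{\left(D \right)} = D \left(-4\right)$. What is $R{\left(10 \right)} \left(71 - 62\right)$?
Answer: $-360$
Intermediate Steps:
$R{\left(D \right)} = - 4 D$
$R{\left(10 \right)} \left(71 - 62\right) = \left(-4\right) 10 \left(71 - 62\right) = \left(-40\right) 9 = -360$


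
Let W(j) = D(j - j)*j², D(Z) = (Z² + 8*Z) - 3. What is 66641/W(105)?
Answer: -66641/33075 ≈ -2.0148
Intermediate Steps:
D(Z) = -3 + Z² + 8*Z
W(j) = -3*j² (W(j) = (-3 + (j - j)² + 8*(j - j))*j² = (-3 + 0² + 8*0)*j² = (-3 + 0 + 0)*j² = -3*j²)
66641/W(105) = 66641/((-3*105²)) = 66641/((-3*11025)) = 66641/(-33075) = 66641*(-1/33075) = -66641/33075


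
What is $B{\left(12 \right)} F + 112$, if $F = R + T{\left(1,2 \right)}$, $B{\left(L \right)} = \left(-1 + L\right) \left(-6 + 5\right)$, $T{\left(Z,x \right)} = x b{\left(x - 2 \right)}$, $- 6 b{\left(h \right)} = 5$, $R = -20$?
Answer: $\frac{1051}{3} \approx 350.33$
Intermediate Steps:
$b{\left(h \right)} = - \frac{5}{6}$ ($b{\left(h \right)} = \left(- \frac{1}{6}\right) 5 = - \frac{5}{6}$)
$T{\left(Z,x \right)} = - \frac{5 x}{6}$ ($T{\left(Z,x \right)} = x \left(- \frac{5}{6}\right) = - \frac{5 x}{6}$)
$B{\left(L \right)} = 1 - L$ ($B{\left(L \right)} = \left(-1 + L\right) \left(-1\right) = 1 - L$)
$F = - \frac{65}{3}$ ($F = -20 - \frac{5}{3} = - \frac{65}{3} \approx -21.667$)
$B{\left(12 \right)} F + 112 = \left(1 - 12\right) \left(- \frac{65}{3}\right) + 112 = \left(-11\right) \left(- \frac{65}{3}\right) + 112 = \frac{715}{3} + 112 = \frac{1051}{3}$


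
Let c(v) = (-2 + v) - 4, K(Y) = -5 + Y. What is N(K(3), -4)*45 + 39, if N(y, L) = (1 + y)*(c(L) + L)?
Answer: 669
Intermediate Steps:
c(v) = -6 + v
N(y, L) = (1 + y)*(-6 + 2*L) (N(y, L) = (1 + y)*((-6 + L) + L) = (1 + y)*(-6 + 2*L))
N(K(3), -4)*45 + 39 = (-6 - 6*(-5 + 3) + 2*(-4) + 2*(-4)*(-5 + 3))*45 + 39 = (-6 - 6*(-2) - 8 + 2*(-4)*(-2))*45 + 39 = (-6 + 12 - 8 + 16)*45 + 39 = 14*45 + 39 = 630 + 39 = 669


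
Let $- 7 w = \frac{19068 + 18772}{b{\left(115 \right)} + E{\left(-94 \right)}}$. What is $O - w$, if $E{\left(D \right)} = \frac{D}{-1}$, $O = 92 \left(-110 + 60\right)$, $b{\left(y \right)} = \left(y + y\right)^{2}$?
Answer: $- \frac{853184480}{185479} \approx -4599.9$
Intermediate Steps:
$b{\left(y \right)} = 4 y^{2}$ ($b{\left(y \right)} = \left(2 y\right)^{2} = 4 y^{2}$)
$O = -4600$ ($O = 92 \left(-50\right) = -4600$)
$E{\left(D \right)} = - D$ ($E{\left(D \right)} = D \left(-1\right) = - D$)
$w = - \frac{18920}{185479}$ ($w = - \frac{\left(19068 + 18772\right) \frac{1}{4 \cdot 115^{2} - -94}}{7} = - \frac{37840 \frac{1}{4 \cdot 13225 + 94}}{7} = - \frac{37840 \frac{1}{52900 + 94}}{7} = - \frac{37840 \cdot \frac{1}{52994}}{7} = \left(- \frac{1}{7}\right) \frac{18920}{26497} = - \frac{18920}{185479} \approx -0.10201$)
$O - w = -4600 - - \frac{18920}{185479} = -4600 + \frac{18920}{185479} = - \frac{853184480}{185479}$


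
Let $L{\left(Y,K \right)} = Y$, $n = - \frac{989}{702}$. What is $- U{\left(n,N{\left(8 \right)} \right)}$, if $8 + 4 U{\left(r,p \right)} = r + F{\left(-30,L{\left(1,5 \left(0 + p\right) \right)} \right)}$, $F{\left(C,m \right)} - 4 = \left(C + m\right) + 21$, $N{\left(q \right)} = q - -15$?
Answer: $\frac{9413}{2808} \approx 3.3522$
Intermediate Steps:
$n = - \frac{989}{702}$ ($n = \left(-989\right) \frac{1}{702} = - \frac{989}{702} \approx -1.4088$)
$N{\left(q \right)} = 15 + q$ ($N{\left(q \right)} = q + 15 = 15 + q$)
$F{\left(C,m \right)} = 25 + C + m$ ($F{\left(C,m \right)} = 4 + \left(\left(C + m\right) + 21\right) = 4 + \left(21 + C + m\right) = 25 + C + m$)
$U{\left(r,p \right)} = -3 + \frac{r}{4}$ ($U{\left(r,p \right)} = -2 + \frac{r + \left(25 - 30 + 1\right)}{4} = -2 + \frac{r - 4}{4} = -2 + \frac{-4 + r}{4} = -2 + \left(-1 + \frac{r}{4}\right) = -3 + \frac{r}{4}$)
$- U{\left(n,N{\left(8 \right)} \right)} = - (-3 + \frac{1}{4} \left(- \frac{989}{702}\right)) = - (-3 - \frac{989}{2808}) = \left(-1\right) \left(- \frac{9413}{2808}\right) = \frac{9413}{2808}$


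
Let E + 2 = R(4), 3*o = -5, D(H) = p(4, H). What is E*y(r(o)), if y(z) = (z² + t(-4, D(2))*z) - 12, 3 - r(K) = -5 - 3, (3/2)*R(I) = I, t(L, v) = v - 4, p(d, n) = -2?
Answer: 86/3 ≈ 28.667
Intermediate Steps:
D(H) = -2
t(L, v) = -4 + v
o = -5/3 (o = (⅓)*(-5) = -5/3 ≈ -1.6667)
R(I) = 2*I/3
r(K) = 11 (r(K) = 3 - (-5 - 3) = 3 - 1*(-8) = 3 + 8 = 11)
E = ⅔ (E = -2 + (⅔)*4 = -2 + 8/3 = ⅔ ≈ 0.66667)
y(z) = -12 + z² - 6*z (y(z) = (z² + (-4 - 2)*z) - 12 = (z² - 6*z) - 12 = -12 + z² - 6*z)
E*y(r(o)) = 2*(-12 + 11² - 6*11)/3 = 2*(-12 + 121 - 66)/3 = (⅔)*43 = 86/3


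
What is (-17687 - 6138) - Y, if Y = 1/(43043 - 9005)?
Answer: -810955351/34038 ≈ -23825.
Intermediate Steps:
Y = 1/34038 ≈ 2.9379e-5
(-17687 - 6138) - Y = (-17687 - 6138) - 1*1/34038 = -23825 - 1/34038 = -810955351/34038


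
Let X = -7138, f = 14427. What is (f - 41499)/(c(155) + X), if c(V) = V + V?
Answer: 2256/569 ≈ 3.9649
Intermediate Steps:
c(V) = 2*V
(f - 41499)/(c(155) + X) = (14427 - 41499)/(2*155 - 7138) = -27072/(310 - 7138) = -27072/(-6828) = -27072*(-1/6828) = 2256/569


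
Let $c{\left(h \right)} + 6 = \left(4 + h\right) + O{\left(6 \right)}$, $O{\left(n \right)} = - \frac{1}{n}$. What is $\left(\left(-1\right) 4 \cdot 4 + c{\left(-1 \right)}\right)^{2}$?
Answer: $\frac{13225}{36} \approx 367.36$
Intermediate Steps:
$c{\left(h \right)} = - \frac{13}{6} + h$ ($c{\left(h \right)} = -6 + \left(\left(4 + h\right) - \frac{1}{6}\right) = -6 + \left(\frac{23}{6} + h\right) = - \frac{13}{6} + h$)
$\left(\left(-1\right) 4 \cdot 4 + c{\left(-1 \right)}\right)^{2} = \left(\left(-1\right) 4 \cdot 4 - \frac{19}{6}\right)^{2} = \left(\left(-4\right) 4 - \frac{19}{6}\right)^{2} = \left(-16 - \frac{19}{6}\right)^{2} = \left(- \frac{115}{6}\right)^{2} = \frac{13225}{36}$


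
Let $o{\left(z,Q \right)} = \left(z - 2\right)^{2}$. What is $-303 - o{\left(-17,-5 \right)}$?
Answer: $-664$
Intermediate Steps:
$o{\left(z,Q \right)} = \left(-2 + z\right)^{2}$
$-303 - o{\left(-17,-5 \right)} = -303 - \left(-2 - 17\right)^{2} = -303 - \left(-19\right)^{2} = -303 - 361 = -664$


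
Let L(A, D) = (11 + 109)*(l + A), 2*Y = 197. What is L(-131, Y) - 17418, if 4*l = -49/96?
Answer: -530453/16 ≈ -33153.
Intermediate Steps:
Y = 197/2 (Y = (1/2)*197 = 197/2 ≈ 98.500)
l = -49/384 (l = (-49/96)/4 = (-49*1/96)/4 = (1/4)*(-49/96) = -49/384 ≈ -0.12760)
L(A, D) = -245/16 + 120*A (L(A, D) = (11 + 109)*(-49/384 + A) = 120*(-49/384 + A) = -245/16 + 120*A)
L(-131, Y) - 17418 = (-245/16 + 120*(-131)) - 17418 = (-245/16 - 15720) - 17418 = -251765/16 - 17418 = -530453/16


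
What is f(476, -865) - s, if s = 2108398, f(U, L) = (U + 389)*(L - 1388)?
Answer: -4057243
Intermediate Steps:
f(U, L) = (-1388 + L)*(389 + U) (f(U, L) = (389 + U)*(-1388 + L) = (-1388 + L)*(389 + U))
f(476, -865) - s = (-539932 - 1388*476 + 389*(-865) - 865*476) - 1*2108398 = (-539932 - 660688 - 336485 - 411740) - 2108398 = -1948845 - 2108398 = -4057243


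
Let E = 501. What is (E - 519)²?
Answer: 324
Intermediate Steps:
(E - 519)² = (501 - 519)² = (-18)² = 324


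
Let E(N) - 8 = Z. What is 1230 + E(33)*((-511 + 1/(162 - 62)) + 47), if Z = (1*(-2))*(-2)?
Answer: -108447/25 ≈ -4337.9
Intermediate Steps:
Z = 4 (Z = -2*(-2) = 4)
E(N) = 12 (E(N) = 8 + 4 = 12)
1230 + E(33)*((-511 + 1/(162 - 62)) + 47) = 1230 + 12*((-511 + 1/(162 - 62)) + 47) = 1230 + 12*((-511 + 1/100) + 47) = 1230 + 12*(-51099/100 + 47) = 1230 + 12*(-46399/100) = 1230 - 139197/25 = -108447/25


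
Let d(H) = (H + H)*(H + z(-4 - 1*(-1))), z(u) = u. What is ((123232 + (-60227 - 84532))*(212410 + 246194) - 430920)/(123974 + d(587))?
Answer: -259810506/21305 ≈ -12195.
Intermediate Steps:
d(H) = 2*H*(-3 + H) (d(H) = (H + H)*(H + (-4 - 1*(-1))) = (2*H)*(H + (-4 + 1)) = (2*H)*(H - 3) = (2*H)*(-3 + H) = 2*H*(-3 + H))
((123232 + (-60227 - 84532))*(212410 + 246194) - 430920)/(123974 + d(587)) = ((123232 + (-60227 - 84532))*(212410 + 246194) - 430920)/(123974 + 2*587*(-3 + 587)) = ((123232 - 144759)*458604 - 430920)/(123974 + 2*587*584) = (-21527*458604 - 430920)/(123974 + 685616) = (-9872368308 - 430920)/809590 = -9872799228*1/809590 = -259810506/21305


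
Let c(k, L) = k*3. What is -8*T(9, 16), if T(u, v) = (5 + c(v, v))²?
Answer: -22472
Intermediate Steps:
c(k, L) = 3*k
T(u, v) = (5 + 3*v)²
-8*T(9, 16) = -8*(5 + 3*16)² = -8*(5 + 48)² = -8*53² = -8*2809 = -22472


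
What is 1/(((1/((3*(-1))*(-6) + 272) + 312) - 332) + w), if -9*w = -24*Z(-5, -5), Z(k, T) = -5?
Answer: -870/28997 ≈ -0.030003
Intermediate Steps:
w = -40/3 (w = -(-8)*(-5)/3 = -1/9*120 = -40/3 ≈ -13.333)
1/(((1/((3*(-1))*(-6) + 272) + 312) - 332) + w) = 1/(((1/((3*(-1))*(-6) + 272) + 312) - 332) - 40/3) = 1/(((1/(-3*(-6) + 272) + 312) - 332) - 40/3) = 1/(((1/(18 + 272) + 312) - 332) - 40/3) = 1/(((1/290 + 312) - 332) - 40/3) = 1/((90481/290 - 332) - 40/3) = 1/(-5799/290 - 40/3) = 1/(-28997/870) = -870/28997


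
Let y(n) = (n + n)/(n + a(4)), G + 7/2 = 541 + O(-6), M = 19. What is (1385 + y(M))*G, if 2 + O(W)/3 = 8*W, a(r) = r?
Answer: 24717075/46 ≈ 5.3733e+5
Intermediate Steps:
O(W) = -6 + 24*W (O(W) = -6 + 3*(8*W) = -6 + 24*W)
G = 775/2 (G = -7/2 + (541 + (-6 + 24*(-6))) = -7/2 + (541 + (-6 - 144)) = -7/2 + (541 - 150) = -7/2 + 391 = 775/2 ≈ 387.50)
y(n) = 2*n/(4 + n) (y(n) = (n + n)/(n + 4) = (2*n)/(4 + n) = 2*n/(4 + n))
(1385 + y(M))*G = (1385 + 2*19/(4 + 19))*(775/2) = (1385 + 2*19/23)*(775/2) = (1385 + 2*19*(1/23))*(775/2) = (1385 + 38/23)*(775/2) = (31893/23)*(775/2) = 24717075/46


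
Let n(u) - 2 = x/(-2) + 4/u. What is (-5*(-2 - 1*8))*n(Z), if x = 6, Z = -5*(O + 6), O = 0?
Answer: -170/3 ≈ -56.667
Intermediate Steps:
Z = -30 (Z = -5*(0 + 6) = -5*6 = -30)
n(u) = -1 + 4/u (n(u) = 2 + (6/(-2) + 4/u) = 2 + (6*(-1/2) + 4/u) = 2 + (-3 + 4/u) = -1 + 4/u)
(-5*(-2 - 1*8))*n(Z) = (-5*(-2 - 1*8))*((4 - 1*(-30))/(-30)) = (-5*(-2 - 8))*(-(4 + 30)/30) = (-5*(-10))*(-1/30*34) = 50*(-17/15) = -170/3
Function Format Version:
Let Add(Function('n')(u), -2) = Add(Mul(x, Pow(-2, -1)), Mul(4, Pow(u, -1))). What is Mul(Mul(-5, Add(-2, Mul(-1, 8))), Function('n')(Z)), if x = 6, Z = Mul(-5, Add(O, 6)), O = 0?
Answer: Rational(-170, 3) ≈ -56.667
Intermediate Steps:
Z = -30 (Z = Mul(-5, Add(0, 6)) = Mul(-5, 6) = -30)
Function('n')(u) = Add(-1, Mul(4, Pow(u, -1))) (Function('n')(u) = Add(2, Add(Mul(6, Pow(-2, -1)), Mul(4, Pow(u, -1)))) = Add(2, Add(Mul(6, Rational(-1, 2)), Mul(4, Pow(u, -1)))) = Add(2, Add(-3, Mul(4, Pow(u, -1)))) = Add(-1, Mul(4, Pow(u, -1))))
Mul(Mul(-5, Add(-2, Mul(-1, 8))), Function('n')(Z)) = Mul(Mul(-5, Add(-2, Mul(-1, 8))), Mul(Pow(-30, -1), Add(4, Mul(-1, -30)))) = Mul(Mul(-5, Add(-2, -8)), Mul(Rational(-1, 30), Add(4, 30))) = Mul(Mul(-5, -10), Mul(Rational(-1, 30), 34)) = Mul(50, Rational(-17, 15)) = Rational(-170, 3)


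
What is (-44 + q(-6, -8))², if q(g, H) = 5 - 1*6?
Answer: 2025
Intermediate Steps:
q(g, H) = -1 (q(g, H) = 5 - 6 = -1)
(-44 + q(-6, -8))² = (-44 - 1)² = (-45)² = 2025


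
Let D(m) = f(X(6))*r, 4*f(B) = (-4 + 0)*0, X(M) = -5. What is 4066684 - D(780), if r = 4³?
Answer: 4066684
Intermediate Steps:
r = 64
f(B) = 0 (f(B) = ((-4 + 0)*0)/4 = (-4*0)/4 = (¼)*0 = 0)
D(m) = 0 (D(m) = 0*64 = 0)
4066684 - D(780) = 4066684 - 1*0 = 4066684 + 0 = 4066684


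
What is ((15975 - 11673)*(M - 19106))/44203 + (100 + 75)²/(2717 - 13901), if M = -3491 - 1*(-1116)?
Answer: -1034881271083/494366352 ≈ -2093.3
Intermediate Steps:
M = -2375 (M = -3491 + 1116 = -2375)
((15975 - 11673)*(M - 19106))/44203 + (100 + 75)²/(2717 - 13901) = ((15975 - 11673)*(-2375 - 19106))/44203 + (100 + 75)²/(2717 - 13901) = (4302*(-21481))*(1/44203) + 175²/(-11184) = -92411262*1/44203 + 30625*(-1/11184) = -92411262/44203 - 30625/11184 = -1034881271083/494366352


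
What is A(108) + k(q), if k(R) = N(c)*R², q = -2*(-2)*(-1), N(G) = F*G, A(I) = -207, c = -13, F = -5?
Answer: 833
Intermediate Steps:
N(G) = -5*G
q = -4 (q = 4*(-1) = -4)
k(R) = 65*R² (k(R) = (-5*(-13))*R² = 65*R²)
A(108) + k(q) = -207 + 65*(-4)² = -207 + 65*16 = -207 + 1040 = 833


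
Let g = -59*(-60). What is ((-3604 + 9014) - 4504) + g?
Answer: 4446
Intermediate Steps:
g = 3540
((-3604 + 9014) - 4504) + g = ((-3604 + 9014) - 4504) + 3540 = (5410 - 4504) + 3540 = 906 + 3540 = 4446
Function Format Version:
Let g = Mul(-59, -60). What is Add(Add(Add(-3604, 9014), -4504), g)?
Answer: 4446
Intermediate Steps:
g = 3540
Add(Add(Add(-3604, 9014), -4504), g) = Add(Add(Add(-3604, 9014), -4504), 3540) = Add(Add(5410, -4504), 3540) = Add(906, 3540) = 4446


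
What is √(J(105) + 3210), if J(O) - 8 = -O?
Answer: √3113 ≈ 55.794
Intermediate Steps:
J(O) = 8 - O
√(J(105) + 3210) = √((8 - 1*105) + 3210) = √((8 - 105) + 3210) = √(-97 + 3210) = √3113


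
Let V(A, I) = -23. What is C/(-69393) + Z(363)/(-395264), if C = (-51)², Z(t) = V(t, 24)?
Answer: -342161875/9142851584 ≈ -0.037424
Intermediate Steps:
Z(t) = -23
C = 2601
C/(-69393) + Z(363)/(-395264) = 2601/(-69393) - 23/(-395264) = 2601*(-1/69393) - 23*(-1/395264) = -867/23131 + 23/395264 = -342161875/9142851584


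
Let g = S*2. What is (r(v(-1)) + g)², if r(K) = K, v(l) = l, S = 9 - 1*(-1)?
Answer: 361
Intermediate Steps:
S = 10 (S = 9 + 1 = 10)
g = 20 (g = 10*2 = 20)
(r(v(-1)) + g)² = (-1 + 20)² = 19² = 361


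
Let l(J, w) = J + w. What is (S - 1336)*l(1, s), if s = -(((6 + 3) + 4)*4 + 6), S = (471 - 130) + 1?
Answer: 56658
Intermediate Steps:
S = 342 (S = 341 + 1 = 342)
s = -58 (s = -((9 + 4)*4 + 6) = -(13*4 + 6) = -(52 + 6) = -1*58 = -58)
(S - 1336)*l(1, s) = (342 - 1336)*(1 - 58) = -994*(-57) = 56658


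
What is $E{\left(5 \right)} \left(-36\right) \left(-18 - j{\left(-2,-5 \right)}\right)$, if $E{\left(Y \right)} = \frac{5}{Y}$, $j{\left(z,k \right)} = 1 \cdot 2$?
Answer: $720$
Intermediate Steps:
$j{\left(z,k \right)} = 2$
$E{\left(5 \right)} \left(-36\right) \left(-18 - j{\left(-2,-5 \right)}\right) = \frac{5}{5} \left(-36\right) \left(-18 - 2\right) = 5 \cdot \frac{1}{5} \left(-36\right) \left(-18 - 2\right) = 1 \left(-36\right) \left(-20\right) = \left(-36\right) \left(-20\right) = 720$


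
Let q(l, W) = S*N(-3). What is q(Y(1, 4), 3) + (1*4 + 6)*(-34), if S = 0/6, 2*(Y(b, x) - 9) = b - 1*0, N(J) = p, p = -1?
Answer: -340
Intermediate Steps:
N(J) = -1
Y(b, x) = 9 + b/2 (Y(b, x) = 9 + (b - 1*0)/2 = 9 + (b + 0)/2 = 9 + b/2)
S = 0 (S = 0*(1/6) = 0)
q(l, W) = 0 (q(l, W) = 0*(-1) = 0)
q(Y(1, 4), 3) + (1*4 + 6)*(-34) = 0 + (1*4 + 6)*(-34) = 0 + (4 + 6)*(-34) = 0 + 10*(-34) = 0 - 340 = -340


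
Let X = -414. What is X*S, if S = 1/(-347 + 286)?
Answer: 414/61 ≈ 6.7869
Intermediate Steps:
S = -1/61 (S = 1/(-61) = -1/61 ≈ -0.016393)
X*S = -414*(-1/61) = 414/61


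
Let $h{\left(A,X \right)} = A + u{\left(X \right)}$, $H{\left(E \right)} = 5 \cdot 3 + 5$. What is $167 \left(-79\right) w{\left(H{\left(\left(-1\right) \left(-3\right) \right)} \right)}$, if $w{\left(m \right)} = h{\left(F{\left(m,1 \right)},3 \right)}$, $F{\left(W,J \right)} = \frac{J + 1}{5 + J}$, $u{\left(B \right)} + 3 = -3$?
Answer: $\frac{224281}{3} \approx 74760.0$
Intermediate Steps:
$u{\left(B \right)} = -6$ ($u{\left(B \right)} = -3 - 3 = -6$)
$H{\left(E \right)} = 20$ ($H{\left(E \right)} = 15 + 5 = 20$)
$F{\left(W,J \right)} = \frac{1 + J}{5 + J}$
$h{\left(A,X \right)} = -6 + A$ ($h{\left(A,X \right)} = A - 6 = -6 + A$)
$w{\left(m \right)} = - \frac{17}{3}$ ($w{\left(m \right)} = -6 + \frac{1 + 1}{5 + 1} = -6 + \frac{1}{6} \cdot 2 = -6 + \frac{1}{3} = - \frac{17}{3}$)
$167 \left(-79\right) w{\left(H{\left(\left(-1\right) \left(-3\right) \right)} \right)} = 167 \left(-79\right) \left(- \frac{17}{3}\right) = \left(-13193\right) \left(- \frac{17}{3}\right) = \frac{224281}{3}$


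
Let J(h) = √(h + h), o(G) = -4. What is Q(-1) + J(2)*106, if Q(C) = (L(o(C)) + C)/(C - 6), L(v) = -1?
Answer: 1486/7 ≈ 212.29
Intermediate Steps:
J(h) = √2*√h (J(h) = √(2*h) = √2*√h)
Q(C) = (-1 + C)/(-6 + C) (Q(C) = (-1 + C)/(C - 6) = (-1 + C)/(-6 + C))
Q(-1) + J(2)*106 = (-1 - 1)/(-6 - 1) + (√2*√2)*106 = -2/(-7) + 2*106 = -⅐*(-2) + 212 = 2/7 + 212 = 1486/7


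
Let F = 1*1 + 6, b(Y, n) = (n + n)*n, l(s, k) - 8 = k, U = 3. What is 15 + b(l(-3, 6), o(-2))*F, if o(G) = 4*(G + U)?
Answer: 239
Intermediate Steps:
l(s, k) = 8 + k
o(G) = 12 + 4*G (o(G) = 4*(G + 3) = 4*(3 + G) = 12 + 4*G)
b(Y, n) = 2*n² (b(Y, n) = (2*n)*n = 2*n²)
F = 7 (F = 1 + 6 = 7)
15 + b(l(-3, 6), o(-2))*F = 15 + (2*(12 + 4*(-2))²)*7 = 15 + (2*(12 - 8)²)*7 = 15 + (2*4²)*7 = 15 + (2*16)*7 = 15 + 32*7 = 15 + 224 = 239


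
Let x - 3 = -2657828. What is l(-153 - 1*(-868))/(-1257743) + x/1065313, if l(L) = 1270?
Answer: -3344213736485/1339889968559 ≈ -2.4959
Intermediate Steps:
x = -2657825 (x = 3 - 2657828 = -2657825)
l(-153 - 1*(-868))/(-1257743) + x/1065313 = 1270/(-1257743) - 2657825/1065313 = 1270*(-1/1257743) - 2657825*1/1065313 = -1270/1257743 - 2657825/1065313 = -3344213736485/1339889968559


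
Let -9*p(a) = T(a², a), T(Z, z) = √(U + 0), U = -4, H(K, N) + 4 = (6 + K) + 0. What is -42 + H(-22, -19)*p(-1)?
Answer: -42 + 40*I/9 ≈ -42.0 + 4.4444*I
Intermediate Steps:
H(K, N) = 2 + K (H(K, N) = -4 + ((6 + K) + 0) = -4 + (6 + K) = 2 + K)
T(Z, z) = 2*I (T(Z, z) = √(-4 + 0) = √(-4) = 2*I)
p(a) = -2*I/9
-42 + H(-22, -19)*p(-1) = -42 + (2 - 22)*(-2*I/9) = -42 - (-40)*I/9 = -42 + 40*I/9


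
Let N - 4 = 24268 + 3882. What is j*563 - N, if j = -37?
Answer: -48985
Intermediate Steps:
N = 28154 (N = 4 + (24268 + 3882) = 4 + 28150 = 28154)
j*563 - N = -37*563 - 1*28154 = -20831 - 28154 = -48985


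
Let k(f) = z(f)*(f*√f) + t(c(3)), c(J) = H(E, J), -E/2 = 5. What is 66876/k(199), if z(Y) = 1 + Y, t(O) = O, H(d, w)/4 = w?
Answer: -50157/19701497491 + 166354050*√199/19701497491 ≈ 0.11911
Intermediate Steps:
E = -10 (E = -2*5 = -10)
H(d, w) = 4*w
c(J) = 4*J
k(f) = 12 + f^(3/2)*(1 + f) (k(f) = (1 + f)*(f*√f) + 4*3 = (1 + f)*f^(3/2) + 12 = f^(3/2)*(1 + f) + 12 = 12 + f^(3/2)*(1 + f))
66876/k(199) = 66876/(12 + 199^(3/2)*(1 + 199)) = 66876/(12 + (199*√199)*200) = 66876/(12 + 39800*√199)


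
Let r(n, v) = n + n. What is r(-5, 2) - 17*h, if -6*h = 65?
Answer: 1045/6 ≈ 174.17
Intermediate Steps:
r(n, v) = 2*n
h = -65/6 (h = -1/6*65 = -65/6 ≈ -10.833)
r(-5, 2) - 17*h = 2*(-5) - 17*(-65/6) = -10 + 1105/6 = 1045/6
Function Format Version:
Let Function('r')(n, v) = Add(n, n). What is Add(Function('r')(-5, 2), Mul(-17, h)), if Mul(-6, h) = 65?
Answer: Rational(1045, 6) ≈ 174.17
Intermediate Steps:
Function('r')(n, v) = Mul(2, n)
h = Rational(-65, 6) (h = Mul(Rational(-1, 6), 65) = Rational(-65, 6) ≈ -10.833)
Add(Function('r')(-5, 2), Mul(-17, h)) = Add(Mul(2, -5), Mul(-17, Rational(-65, 6))) = Add(-10, Rational(1105, 6)) = Rational(1045, 6)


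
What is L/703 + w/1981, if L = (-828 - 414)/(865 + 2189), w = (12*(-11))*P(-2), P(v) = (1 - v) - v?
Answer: -236575887/708855287 ≈ -0.33374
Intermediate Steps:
P(v) = 1 - 2*v
w = -660 (w = (12*(-11))*(1 - 2*(-2)) = -132*(1 + 4) = -132*5 = -660)
L = -207/509 (L = -1242/3054 = -1242*1/3054 = -207/509 ≈ -0.40668)
L/703 + w/1981 = -207/509/703 - 660/1981 = -207/509*1/703 - 660*1/1981 = -207/357827 - 660/1981 = -236575887/708855287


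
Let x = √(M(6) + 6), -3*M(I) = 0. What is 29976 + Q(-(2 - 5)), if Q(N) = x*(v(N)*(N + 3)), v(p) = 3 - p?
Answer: 29976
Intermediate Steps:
M(I) = 0 (M(I) = -⅓*0 = 0)
x = √6 (x = √(0 + 6) = √6 ≈ 2.4495)
Q(N) = √6*(3 + N)*(3 - N) (Q(N) = √6*((3 - N)*(N + 3)) = √6*((3 - N)*(3 + N)) = √6*((3 + N)*(3 - N)) = √6*(3 + N)*(3 - N))
29976 + Q(-(2 - 5)) = 29976 + √6*(9 - (-(2 - 5))²) = 29976 + √6*(9 - (-1*(-3))²) = 29976 + √6*(9 - 1*3²) = 29976 + √6*(9 - 1*9) = 29976 + √6*(9 - 9) = 29976 + √6*0 = 29976 + 0 = 29976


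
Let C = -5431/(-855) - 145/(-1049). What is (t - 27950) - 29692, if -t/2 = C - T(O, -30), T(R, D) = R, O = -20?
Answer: -51746339578/896895 ≈ -57695.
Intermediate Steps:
C = 5821094/896895 (C = -5431*(-1/855) - 145*(-1/1049) = 5431/855 + 145/1049 = 5821094/896895 ≈ 6.4903)
t = -47517988/896895 (t = -2*(5821094/896895 - 1*(-20)) = -2*(5821094/896895 + 20) = -2*23758994/896895 = -47517988/896895 ≈ -52.981)
(t - 27950) - 29692 = (-47517988/896895 - 27950) - 29692 = -25115733238/896895 - 29692 = -51746339578/896895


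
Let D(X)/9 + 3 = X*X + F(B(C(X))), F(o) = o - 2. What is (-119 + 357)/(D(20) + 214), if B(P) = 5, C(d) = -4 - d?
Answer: 119/1907 ≈ 0.062402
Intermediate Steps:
F(o) = -2 + o
D(X) = 9*X**2 (D(X) = -27 + 9*(X*X + (-2 + 5)) = -27 + 9*(X**2 + 3) = -27 + 9*(3 + X**2) = -27 + (27 + 9*X**2) = 9*X**2)
(-119 + 357)/(D(20) + 214) = (-119 + 357)/(9*20**2 + 214) = 238/(9*400 + 214) = 238/(3600 + 214) = 238/3814 = 238*(1/3814) = 119/1907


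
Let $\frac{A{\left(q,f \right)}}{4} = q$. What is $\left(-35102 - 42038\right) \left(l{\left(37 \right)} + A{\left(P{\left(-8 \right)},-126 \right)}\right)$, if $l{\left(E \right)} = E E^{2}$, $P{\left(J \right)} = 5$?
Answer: $-3908915220$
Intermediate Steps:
$A{\left(q,f \right)} = 4 q$
$l{\left(E \right)} = E^{3}$
$\left(-35102 - 42038\right) \left(l{\left(37 \right)} + A{\left(P{\left(-8 \right)},-126 \right)}\right) = \left(-35102 - 42038\right) \left(37^{3} + 4 \cdot 5\right) = - 77140 \left(50653 + 20\right) = \left(-77140\right) 50673 = -3908915220$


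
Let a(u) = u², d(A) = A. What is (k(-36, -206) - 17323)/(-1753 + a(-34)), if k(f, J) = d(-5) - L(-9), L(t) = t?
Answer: 5773/199 ≈ 29.010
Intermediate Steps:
k(f, J) = 4 (k(f, J) = -5 - 1*(-9) = -5 + 9 = 4)
(k(-36, -206) - 17323)/(-1753 + a(-34)) = (4 - 17323)/(-1753 + (-34)²) = -17319/(-1753 + 1156) = -17319/(-597) = -17319*(-1/597) = 5773/199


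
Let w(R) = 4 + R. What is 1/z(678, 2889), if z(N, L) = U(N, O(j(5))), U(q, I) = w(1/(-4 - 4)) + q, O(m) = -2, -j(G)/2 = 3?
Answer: 8/5455 ≈ 0.0014665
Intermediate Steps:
j(G) = -6 (j(G) = -2*3 = -6)
U(q, I) = 31/8 + q (U(q, I) = (4 + 1/(-4 - 4)) + q = (4 + 1/(-8)) + q = (4 - ⅛) + q = 31/8 + q)
z(N, L) = 31/8 + N
1/z(678, 2889) = 1/(31/8 + 678) = 1/(5455/8) = 8/5455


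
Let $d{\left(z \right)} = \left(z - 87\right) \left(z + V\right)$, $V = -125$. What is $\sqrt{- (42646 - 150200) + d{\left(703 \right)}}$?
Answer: $\sqrt{463602} \approx 680.88$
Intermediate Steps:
$d{\left(z \right)} = \left(-125 + z\right) \left(-87 + z\right)$ ($d{\left(z \right)} = \left(z - 87\right) \left(z - 125\right) = \left(-87 + z\right) \left(-125 + z\right) = \left(-125 + z\right) \left(-87 + z\right)$)
$\sqrt{- (42646 - 150200) + d{\left(703 \right)}} = \sqrt{- (42646 - 150200) + \left(10875 + 703^{2} - 149036\right)} = \sqrt{\left(-1\right) \left(-107554\right) + \left(10875 + 494209 - 149036\right)} = \sqrt{107554 + 356048} = \sqrt{463602}$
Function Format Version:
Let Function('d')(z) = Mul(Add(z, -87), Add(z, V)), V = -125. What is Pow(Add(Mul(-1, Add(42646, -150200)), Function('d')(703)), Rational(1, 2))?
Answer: Pow(463602, Rational(1, 2)) ≈ 680.88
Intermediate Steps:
Function('d')(z) = Mul(Add(-125, z), Add(-87, z)) (Function('d')(z) = Mul(Add(z, -87), Add(z, -125)) = Mul(Add(-87, z), Add(-125, z)) = Mul(Add(-125, z), Add(-87, z)))
Pow(Add(Mul(-1, Add(42646, -150200)), Function('d')(703)), Rational(1, 2)) = Pow(Add(Mul(-1, Add(42646, -150200)), Add(10875, Pow(703, 2), Mul(-212, 703))), Rational(1, 2)) = Pow(Add(Mul(-1, -107554), Add(10875, 494209, -149036)), Rational(1, 2)) = Pow(Add(107554, 356048), Rational(1, 2)) = Pow(463602, Rational(1, 2))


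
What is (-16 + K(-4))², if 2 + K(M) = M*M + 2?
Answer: 0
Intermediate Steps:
K(M) = M² (K(M) = -2 + (M*M + 2) = -2 + (M² + 2) = -2 + (2 + M²) = M²)
(-16 + K(-4))² = (-16 + (-4)²)² = (-16 + 16)² = 0² = 0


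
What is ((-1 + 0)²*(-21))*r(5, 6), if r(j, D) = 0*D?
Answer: 0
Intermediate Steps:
r(j, D) = 0
((-1 + 0)²*(-21))*r(5, 6) = ((-1 + 0)²*(-21))*0 = ((-1)²*(-21))*0 = (1*(-21))*0 = -21*0 = 0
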